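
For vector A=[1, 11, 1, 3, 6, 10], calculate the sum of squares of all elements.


|A|^2 = sum of squared components
A[0]^2 = 1^2 = 1
A[1]^2 = 11^2 = 121
A[2]^2 = 1^2 = 1
A[3]^2 = 3^2 = 9
A[4]^2 = 6^2 = 36
A[5]^2 = 10^2 = 100
Sum = 1 + 121 + 1 + 9 + 36 + 100 = 268

268


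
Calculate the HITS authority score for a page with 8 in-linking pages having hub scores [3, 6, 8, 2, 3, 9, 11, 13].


Authority = sum of hub scores of in-linkers
In-link 1: hub score = 3
In-link 2: hub score = 6
In-link 3: hub score = 8
In-link 4: hub score = 2
In-link 5: hub score = 3
In-link 6: hub score = 9
In-link 7: hub score = 11
In-link 8: hub score = 13
Authority = 3 + 6 + 8 + 2 + 3 + 9 + 11 + 13 = 55

55


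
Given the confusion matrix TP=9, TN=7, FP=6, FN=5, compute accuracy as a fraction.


Accuracy = (TP + TN) / (TP + TN + FP + FN)
TP + TN = 9 + 7 = 16
Total = 9 + 7 + 6 + 5 = 27
Accuracy = 16 / 27 = 16/27

16/27


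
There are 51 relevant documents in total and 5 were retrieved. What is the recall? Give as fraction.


Recall = retrieved_relevant / total_relevant
= 5 / 51
= 5 / (5 + 46)
= 5/51

5/51


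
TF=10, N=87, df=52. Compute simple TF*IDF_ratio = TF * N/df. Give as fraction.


TF * (N/df)
= 10 * (87/52)
= 10 * 87/52
= 435/26

435/26


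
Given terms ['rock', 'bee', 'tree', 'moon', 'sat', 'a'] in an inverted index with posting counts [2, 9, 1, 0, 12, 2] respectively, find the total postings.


Summing posting list sizes:
'rock': 2 postings
'bee': 9 postings
'tree': 1 postings
'moon': 0 postings
'sat': 12 postings
'a': 2 postings
Total = 2 + 9 + 1 + 0 + 12 + 2 = 26

26


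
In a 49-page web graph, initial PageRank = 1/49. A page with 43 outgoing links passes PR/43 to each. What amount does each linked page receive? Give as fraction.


Initial PR = 1/49 = 1/49
Outlinks = 43
Contribution per link = PR / outlinks
= 1/49 / 43
= 1/2107

1/2107


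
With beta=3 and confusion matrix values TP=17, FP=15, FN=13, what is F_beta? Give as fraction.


P = TP/(TP+FP) = 17/32 = 17/32
R = TP/(TP+FN) = 17/30 = 17/30
beta^2 = 3^2 = 9
(1 + beta^2) = 10
Numerator = (1+beta^2)*P*R = 289/96
Denominator = beta^2*P + R = 153/32 + 17/30 = 2567/480
F_beta = 85/151

85/151


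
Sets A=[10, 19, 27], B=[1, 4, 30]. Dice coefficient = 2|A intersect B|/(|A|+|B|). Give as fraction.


A intersect B = []
|A intersect B| = 0
|A| = 3, |B| = 3
Dice = 2*0 / (3+3)
= 0 / 6 = 0

0


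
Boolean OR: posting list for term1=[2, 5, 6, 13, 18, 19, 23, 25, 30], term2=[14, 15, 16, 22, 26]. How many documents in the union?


Boolean OR: find union of posting lists
term1 docs: [2, 5, 6, 13, 18, 19, 23, 25, 30]
term2 docs: [14, 15, 16, 22, 26]
Union: [2, 5, 6, 13, 14, 15, 16, 18, 19, 22, 23, 25, 26, 30]
|union| = 14

14


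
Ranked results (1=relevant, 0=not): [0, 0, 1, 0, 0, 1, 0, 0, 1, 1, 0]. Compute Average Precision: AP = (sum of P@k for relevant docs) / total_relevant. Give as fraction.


Computing P@k for each relevant position:
Position 1: not relevant
Position 2: not relevant
Position 3: relevant, P@3 = 1/3 = 1/3
Position 4: not relevant
Position 5: not relevant
Position 6: relevant, P@6 = 2/6 = 1/3
Position 7: not relevant
Position 8: not relevant
Position 9: relevant, P@9 = 3/9 = 1/3
Position 10: relevant, P@10 = 4/10 = 2/5
Position 11: not relevant
Sum of P@k = 1/3 + 1/3 + 1/3 + 2/5 = 7/5
AP = 7/5 / 4 = 7/20

7/20


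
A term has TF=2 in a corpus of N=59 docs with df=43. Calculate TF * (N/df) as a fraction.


TF * (N/df)
= 2 * (59/43)
= 2 * 59/43
= 118/43

118/43


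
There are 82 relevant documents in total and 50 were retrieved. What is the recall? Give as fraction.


Recall = retrieved_relevant / total_relevant
= 50 / 82
= 50 / (50 + 32)
= 25/41

25/41


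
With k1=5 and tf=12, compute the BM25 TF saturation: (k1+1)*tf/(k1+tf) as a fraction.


BM25 TF component = (k1+1)*tf / (k1+tf)
k1 = 5, tf = 12
Numerator = (5+1)*12 = 72
Denominator = 5 + 12 = 17
= 72/17 = 72/17

72/17


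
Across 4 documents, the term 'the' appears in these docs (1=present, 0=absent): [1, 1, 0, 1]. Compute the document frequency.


Checking each document for 'the':
Doc 1: present
Doc 2: present
Doc 3: absent
Doc 4: present
df = sum of presences = 1 + 1 + 0 + 1 = 3

3


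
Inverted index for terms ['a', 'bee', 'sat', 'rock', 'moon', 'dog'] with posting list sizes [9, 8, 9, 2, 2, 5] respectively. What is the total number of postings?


Summing posting list sizes:
'a': 9 postings
'bee': 8 postings
'sat': 9 postings
'rock': 2 postings
'moon': 2 postings
'dog': 5 postings
Total = 9 + 8 + 9 + 2 + 2 + 5 = 35

35


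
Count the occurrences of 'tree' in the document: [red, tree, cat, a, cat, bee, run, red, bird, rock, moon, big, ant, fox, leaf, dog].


Document has 16 words
Scanning for 'tree':
Found at positions: [1]
Count = 1

1


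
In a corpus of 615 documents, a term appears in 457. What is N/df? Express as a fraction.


IDF ratio = N / df
= 615 / 457
= 615/457

615/457


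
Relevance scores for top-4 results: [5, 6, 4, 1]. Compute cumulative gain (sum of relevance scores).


Cumulative Gain = sum of relevance scores
Position 1: rel=5, running sum=5
Position 2: rel=6, running sum=11
Position 3: rel=4, running sum=15
Position 4: rel=1, running sum=16
CG = 16

16


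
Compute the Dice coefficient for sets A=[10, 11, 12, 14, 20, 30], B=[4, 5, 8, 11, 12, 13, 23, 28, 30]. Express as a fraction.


A intersect B = [11, 12, 30]
|A intersect B| = 3
|A| = 6, |B| = 9
Dice = 2*3 / (6+9)
= 6 / 15 = 2/5

2/5


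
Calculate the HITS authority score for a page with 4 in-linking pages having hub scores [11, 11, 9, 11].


Authority = sum of hub scores of in-linkers
In-link 1: hub score = 11
In-link 2: hub score = 11
In-link 3: hub score = 9
In-link 4: hub score = 11
Authority = 11 + 11 + 9 + 11 = 42

42


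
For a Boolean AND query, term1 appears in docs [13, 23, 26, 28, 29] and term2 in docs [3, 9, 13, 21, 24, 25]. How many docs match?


Boolean AND: find intersection of posting lists
term1 docs: [13, 23, 26, 28, 29]
term2 docs: [3, 9, 13, 21, 24, 25]
Intersection: [13]
|intersection| = 1

1


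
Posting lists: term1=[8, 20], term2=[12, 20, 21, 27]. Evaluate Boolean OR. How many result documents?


Boolean OR: find union of posting lists
term1 docs: [8, 20]
term2 docs: [12, 20, 21, 27]
Union: [8, 12, 20, 21, 27]
|union| = 5

5


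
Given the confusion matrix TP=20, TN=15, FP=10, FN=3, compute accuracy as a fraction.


Accuracy = (TP + TN) / (TP + TN + FP + FN)
TP + TN = 20 + 15 = 35
Total = 20 + 15 + 10 + 3 = 48
Accuracy = 35 / 48 = 35/48

35/48


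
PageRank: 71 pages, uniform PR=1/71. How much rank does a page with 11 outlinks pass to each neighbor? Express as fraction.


Initial PR = 1/71 = 1/71
Outlinks = 11
Contribution per link = PR / outlinks
= 1/71 / 11
= 1/781

1/781


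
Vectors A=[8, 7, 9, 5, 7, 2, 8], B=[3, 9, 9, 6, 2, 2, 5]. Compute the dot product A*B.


Dot product = sum of element-wise products
A[0]*B[0] = 8*3 = 24
A[1]*B[1] = 7*9 = 63
A[2]*B[2] = 9*9 = 81
A[3]*B[3] = 5*6 = 30
A[4]*B[4] = 7*2 = 14
A[5]*B[5] = 2*2 = 4
A[6]*B[6] = 8*5 = 40
Sum = 24 + 63 + 81 + 30 + 14 + 4 + 40 = 256

256


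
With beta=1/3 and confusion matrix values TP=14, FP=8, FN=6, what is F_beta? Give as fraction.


P = TP/(TP+FP) = 14/22 = 7/11
R = TP/(TP+FN) = 14/20 = 7/10
beta^2 = 1/3^2 = 1/9
(1 + beta^2) = 10/9
Numerator = (1+beta^2)*P*R = 49/99
Denominator = beta^2*P + R = 7/99 + 7/10 = 763/990
F_beta = 70/109

70/109


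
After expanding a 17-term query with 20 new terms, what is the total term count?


Original terms: 17
Expansion terms: 20
Total = 17 + 20 = 37

37


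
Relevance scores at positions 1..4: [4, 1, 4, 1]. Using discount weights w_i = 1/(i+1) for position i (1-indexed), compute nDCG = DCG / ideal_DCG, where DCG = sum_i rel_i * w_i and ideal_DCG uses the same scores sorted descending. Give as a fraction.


Position discount weights w_i = 1/(i+1) for i=1..4:
Weights = [1/2, 1/3, 1/4, 1/5]
Actual relevance: [4, 1, 4, 1]
DCG = 4/2 + 1/3 + 4/4 + 1/5 = 53/15
Ideal relevance (sorted desc): [4, 4, 1, 1]
Ideal DCG = 4/2 + 4/3 + 1/4 + 1/5 = 227/60
nDCG = DCG / ideal_DCG = 53/15 / 227/60 = 212/227

212/227


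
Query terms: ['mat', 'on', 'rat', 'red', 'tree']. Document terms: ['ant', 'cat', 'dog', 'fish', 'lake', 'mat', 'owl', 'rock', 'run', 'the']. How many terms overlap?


Query terms: ['mat', 'on', 'rat', 'red', 'tree']
Document terms: ['ant', 'cat', 'dog', 'fish', 'lake', 'mat', 'owl', 'rock', 'run', 'the']
Common terms: ['mat']
Overlap count = 1

1


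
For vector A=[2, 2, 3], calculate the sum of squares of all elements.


|A|^2 = sum of squared components
A[0]^2 = 2^2 = 4
A[1]^2 = 2^2 = 4
A[2]^2 = 3^2 = 9
Sum = 4 + 4 + 9 = 17

17


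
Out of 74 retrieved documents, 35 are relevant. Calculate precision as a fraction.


Precision = relevant_retrieved / total_retrieved
= 35 / 74
= 35 / (35 + 39)
= 35/74

35/74


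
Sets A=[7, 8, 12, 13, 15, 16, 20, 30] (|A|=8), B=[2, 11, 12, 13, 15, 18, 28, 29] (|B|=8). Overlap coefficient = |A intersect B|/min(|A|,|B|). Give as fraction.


A intersect B = [12, 13, 15]
|A intersect B| = 3
min(|A|, |B|) = min(8, 8) = 8
Overlap = 3 / 8 = 3/8

3/8


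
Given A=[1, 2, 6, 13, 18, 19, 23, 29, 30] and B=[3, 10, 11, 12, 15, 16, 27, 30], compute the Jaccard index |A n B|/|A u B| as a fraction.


A intersect B = [30]
|A intersect B| = 1
A union B = [1, 2, 3, 6, 10, 11, 12, 13, 15, 16, 18, 19, 23, 27, 29, 30]
|A union B| = 16
Jaccard = 1/16 = 1/16

1/16


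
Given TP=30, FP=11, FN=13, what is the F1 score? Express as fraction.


F1 = 2 * P * R / (P + R)
P = TP/(TP+FP) = 30/41 = 30/41
R = TP/(TP+FN) = 30/43 = 30/43
2 * P * R = 2 * 30/41 * 30/43 = 1800/1763
P + R = 30/41 + 30/43 = 2520/1763
F1 = 1800/1763 / 2520/1763 = 5/7

5/7


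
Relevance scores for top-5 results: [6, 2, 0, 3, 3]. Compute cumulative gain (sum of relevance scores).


Cumulative Gain = sum of relevance scores
Position 1: rel=6, running sum=6
Position 2: rel=2, running sum=8
Position 3: rel=0, running sum=8
Position 4: rel=3, running sum=11
Position 5: rel=3, running sum=14
CG = 14

14


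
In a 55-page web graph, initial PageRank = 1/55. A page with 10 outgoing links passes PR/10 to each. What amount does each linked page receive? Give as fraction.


Initial PR = 1/55 = 1/55
Outlinks = 10
Contribution per link = PR / outlinks
= 1/55 / 10
= 1/550

1/550


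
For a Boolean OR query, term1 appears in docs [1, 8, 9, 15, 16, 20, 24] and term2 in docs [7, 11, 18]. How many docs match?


Boolean OR: find union of posting lists
term1 docs: [1, 8, 9, 15, 16, 20, 24]
term2 docs: [7, 11, 18]
Union: [1, 7, 8, 9, 11, 15, 16, 18, 20, 24]
|union| = 10

10


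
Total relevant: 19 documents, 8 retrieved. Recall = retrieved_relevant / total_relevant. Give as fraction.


Recall = retrieved_relevant / total_relevant
= 8 / 19
= 8 / (8 + 11)
= 8/19

8/19


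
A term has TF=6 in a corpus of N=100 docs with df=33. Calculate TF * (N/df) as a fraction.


TF * (N/df)
= 6 * (100/33)
= 6 * 100/33
= 200/11

200/11


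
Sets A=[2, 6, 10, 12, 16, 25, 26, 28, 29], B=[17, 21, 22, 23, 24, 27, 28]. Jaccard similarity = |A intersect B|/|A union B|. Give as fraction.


A intersect B = [28]
|A intersect B| = 1
A union B = [2, 6, 10, 12, 16, 17, 21, 22, 23, 24, 25, 26, 27, 28, 29]
|A union B| = 15
Jaccard = 1/15 = 1/15

1/15


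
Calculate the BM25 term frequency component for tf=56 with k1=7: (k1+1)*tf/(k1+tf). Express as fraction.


BM25 TF component = (k1+1)*tf / (k1+tf)
k1 = 7, tf = 56
Numerator = (7+1)*56 = 448
Denominator = 7 + 56 = 63
= 448/63 = 64/9

64/9


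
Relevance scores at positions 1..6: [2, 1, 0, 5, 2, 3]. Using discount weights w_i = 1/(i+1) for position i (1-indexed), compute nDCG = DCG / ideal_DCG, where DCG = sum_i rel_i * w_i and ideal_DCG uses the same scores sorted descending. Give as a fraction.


Position discount weights w_i = 1/(i+1) for i=1..6:
Weights = [1/2, 1/3, 1/4, 1/5, 1/6, 1/7]
Actual relevance: [2, 1, 0, 5, 2, 3]
DCG = 2/2 + 1/3 + 0/4 + 5/5 + 2/6 + 3/7 = 65/21
Ideal relevance (sorted desc): [5, 3, 2, 2, 1, 0]
Ideal DCG = 5/2 + 3/3 + 2/4 + 2/5 + 1/6 + 0/7 = 137/30
nDCG = DCG / ideal_DCG = 65/21 / 137/30 = 650/959

650/959


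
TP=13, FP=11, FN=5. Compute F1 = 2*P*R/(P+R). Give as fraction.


F1 = 2 * P * R / (P + R)
P = TP/(TP+FP) = 13/24 = 13/24
R = TP/(TP+FN) = 13/18 = 13/18
2 * P * R = 2 * 13/24 * 13/18 = 169/216
P + R = 13/24 + 13/18 = 91/72
F1 = 169/216 / 91/72 = 13/21

13/21


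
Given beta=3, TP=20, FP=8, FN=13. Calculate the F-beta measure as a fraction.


P = TP/(TP+FP) = 20/28 = 5/7
R = TP/(TP+FN) = 20/33 = 20/33
beta^2 = 3^2 = 9
(1 + beta^2) = 10
Numerator = (1+beta^2)*P*R = 1000/231
Denominator = beta^2*P + R = 45/7 + 20/33 = 1625/231
F_beta = 8/13

8/13


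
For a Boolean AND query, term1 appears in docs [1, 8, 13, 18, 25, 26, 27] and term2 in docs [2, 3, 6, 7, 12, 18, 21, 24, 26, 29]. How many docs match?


Boolean AND: find intersection of posting lists
term1 docs: [1, 8, 13, 18, 25, 26, 27]
term2 docs: [2, 3, 6, 7, 12, 18, 21, 24, 26, 29]
Intersection: [18, 26]
|intersection| = 2

2


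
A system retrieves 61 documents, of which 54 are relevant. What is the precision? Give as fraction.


Precision = relevant_retrieved / total_retrieved
= 54 / 61
= 54 / (54 + 7)
= 54/61

54/61


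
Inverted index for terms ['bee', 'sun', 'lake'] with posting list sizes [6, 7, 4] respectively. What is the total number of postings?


Summing posting list sizes:
'bee': 6 postings
'sun': 7 postings
'lake': 4 postings
Total = 6 + 7 + 4 = 17

17


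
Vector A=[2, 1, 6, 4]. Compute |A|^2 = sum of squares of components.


|A|^2 = sum of squared components
A[0]^2 = 2^2 = 4
A[1]^2 = 1^2 = 1
A[2]^2 = 6^2 = 36
A[3]^2 = 4^2 = 16
Sum = 4 + 1 + 36 + 16 = 57

57


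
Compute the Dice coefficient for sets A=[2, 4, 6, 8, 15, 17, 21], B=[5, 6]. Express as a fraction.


A intersect B = [6]
|A intersect B| = 1
|A| = 7, |B| = 2
Dice = 2*1 / (7+2)
= 2 / 9 = 2/9

2/9


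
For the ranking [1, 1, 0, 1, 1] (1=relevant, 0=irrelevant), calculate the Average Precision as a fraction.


Computing P@k for each relevant position:
Position 1: relevant, P@1 = 1/1 = 1
Position 2: relevant, P@2 = 2/2 = 1
Position 3: not relevant
Position 4: relevant, P@4 = 3/4 = 3/4
Position 5: relevant, P@5 = 4/5 = 4/5
Sum of P@k = 1 + 1 + 3/4 + 4/5 = 71/20
AP = 71/20 / 4 = 71/80

71/80


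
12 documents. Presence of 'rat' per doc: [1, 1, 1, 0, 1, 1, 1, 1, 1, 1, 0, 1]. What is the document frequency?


Checking each document for 'rat':
Doc 1: present
Doc 2: present
Doc 3: present
Doc 4: absent
Doc 5: present
Doc 6: present
Doc 7: present
Doc 8: present
Doc 9: present
Doc 10: present
Doc 11: absent
Doc 12: present
df = sum of presences = 1 + 1 + 1 + 0 + 1 + 1 + 1 + 1 + 1 + 1 + 0 + 1 = 10

10


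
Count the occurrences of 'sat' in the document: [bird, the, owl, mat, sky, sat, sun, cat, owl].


Document has 9 words
Scanning for 'sat':
Found at positions: [5]
Count = 1

1


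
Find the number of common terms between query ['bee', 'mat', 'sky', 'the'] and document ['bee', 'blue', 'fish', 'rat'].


Query terms: ['bee', 'mat', 'sky', 'the']
Document terms: ['bee', 'blue', 'fish', 'rat']
Common terms: ['bee']
Overlap count = 1

1


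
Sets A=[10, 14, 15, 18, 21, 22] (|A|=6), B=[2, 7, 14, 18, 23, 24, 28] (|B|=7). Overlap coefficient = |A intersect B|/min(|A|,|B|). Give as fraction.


A intersect B = [14, 18]
|A intersect B| = 2
min(|A|, |B|) = min(6, 7) = 6
Overlap = 2 / 6 = 1/3

1/3


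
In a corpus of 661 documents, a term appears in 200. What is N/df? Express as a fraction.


IDF ratio = N / df
= 661 / 200
= 661/200

661/200


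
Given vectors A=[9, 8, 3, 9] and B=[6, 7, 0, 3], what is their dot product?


Dot product = sum of element-wise products
A[0]*B[0] = 9*6 = 54
A[1]*B[1] = 8*7 = 56
A[2]*B[2] = 3*0 = 0
A[3]*B[3] = 9*3 = 27
Sum = 54 + 56 + 0 + 27 = 137

137


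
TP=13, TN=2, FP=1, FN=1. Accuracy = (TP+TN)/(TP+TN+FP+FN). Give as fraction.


Accuracy = (TP + TN) / (TP + TN + FP + FN)
TP + TN = 13 + 2 = 15
Total = 13 + 2 + 1 + 1 = 17
Accuracy = 15 / 17 = 15/17

15/17


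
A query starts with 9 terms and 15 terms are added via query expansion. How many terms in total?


Original terms: 9
Expansion terms: 15
Total = 9 + 15 = 24

24


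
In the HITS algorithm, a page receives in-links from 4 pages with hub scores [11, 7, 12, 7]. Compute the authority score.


Authority = sum of hub scores of in-linkers
In-link 1: hub score = 11
In-link 2: hub score = 7
In-link 3: hub score = 12
In-link 4: hub score = 7
Authority = 11 + 7 + 12 + 7 = 37

37


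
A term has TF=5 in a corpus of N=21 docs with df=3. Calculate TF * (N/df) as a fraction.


TF * (N/df)
= 5 * (21/3)
= 5 * 7
= 35

35


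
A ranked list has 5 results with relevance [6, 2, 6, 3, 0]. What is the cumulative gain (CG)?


Cumulative Gain = sum of relevance scores
Position 1: rel=6, running sum=6
Position 2: rel=2, running sum=8
Position 3: rel=6, running sum=14
Position 4: rel=3, running sum=17
Position 5: rel=0, running sum=17
CG = 17

17


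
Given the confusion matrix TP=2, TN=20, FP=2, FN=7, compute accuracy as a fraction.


Accuracy = (TP + TN) / (TP + TN + FP + FN)
TP + TN = 2 + 20 = 22
Total = 2 + 20 + 2 + 7 = 31
Accuracy = 22 / 31 = 22/31

22/31


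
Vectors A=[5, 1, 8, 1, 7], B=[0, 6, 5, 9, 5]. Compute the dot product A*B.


Dot product = sum of element-wise products
A[0]*B[0] = 5*0 = 0
A[1]*B[1] = 1*6 = 6
A[2]*B[2] = 8*5 = 40
A[3]*B[3] = 1*9 = 9
A[4]*B[4] = 7*5 = 35
Sum = 0 + 6 + 40 + 9 + 35 = 90

90


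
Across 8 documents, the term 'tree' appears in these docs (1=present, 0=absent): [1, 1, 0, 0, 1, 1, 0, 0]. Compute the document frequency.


Checking each document for 'tree':
Doc 1: present
Doc 2: present
Doc 3: absent
Doc 4: absent
Doc 5: present
Doc 6: present
Doc 7: absent
Doc 8: absent
df = sum of presences = 1 + 1 + 0 + 0 + 1 + 1 + 0 + 0 = 4

4


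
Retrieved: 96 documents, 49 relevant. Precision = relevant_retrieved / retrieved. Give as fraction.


Precision = relevant_retrieved / total_retrieved
= 49 / 96
= 49 / (49 + 47)
= 49/96

49/96


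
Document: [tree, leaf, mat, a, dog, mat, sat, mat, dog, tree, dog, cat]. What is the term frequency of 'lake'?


Document has 12 words
Scanning for 'lake':
Term not found in document
Count = 0

0


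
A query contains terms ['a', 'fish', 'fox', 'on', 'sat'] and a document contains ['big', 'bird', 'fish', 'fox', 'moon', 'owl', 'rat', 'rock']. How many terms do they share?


Query terms: ['a', 'fish', 'fox', 'on', 'sat']
Document terms: ['big', 'bird', 'fish', 'fox', 'moon', 'owl', 'rat', 'rock']
Common terms: ['fish', 'fox']
Overlap count = 2

2


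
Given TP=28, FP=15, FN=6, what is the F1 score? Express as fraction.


F1 = 2 * P * R / (P + R)
P = TP/(TP+FP) = 28/43 = 28/43
R = TP/(TP+FN) = 28/34 = 14/17
2 * P * R = 2 * 28/43 * 14/17 = 784/731
P + R = 28/43 + 14/17 = 1078/731
F1 = 784/731 / 1078/731 = 8/11

8/11


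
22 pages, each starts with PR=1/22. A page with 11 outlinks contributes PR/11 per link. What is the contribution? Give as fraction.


Initial PR = 1/22 = 1/22
Outlinks = 11
Contribution per link = PR / outlinks
= 1/22 / 11
= 1/242

1/242


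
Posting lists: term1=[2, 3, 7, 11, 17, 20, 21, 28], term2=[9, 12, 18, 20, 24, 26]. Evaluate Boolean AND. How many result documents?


Boolean AND: find intersection of posting lists
term1 docs: [2, 3, 7, 11, 17, 20, 21, 28]
term2 docs: [9, 12, 18, 20, 24, 26]
Intersection: [20]
|intersection| = 1

1


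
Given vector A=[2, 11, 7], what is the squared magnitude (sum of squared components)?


|A|^2 = sum of squared components
A[0]^2 = 2^2 = 4
A[1]^2 = 11^2 = 121
A[2]^2 = 7^2 = 49
Sum = 4 + 121 + 49 = 174

174


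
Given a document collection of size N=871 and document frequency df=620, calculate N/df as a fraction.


IDF ratio = N / df
= 871 / 620
= 871/620

871/620


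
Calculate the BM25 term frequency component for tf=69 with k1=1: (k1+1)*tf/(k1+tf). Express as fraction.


BM25 TF component = (k1+1)*tf / (k1+tf)
k1 = 1, tf = 69
Numerator = (1+1)*69 = 138
Denominator = 1 + 69 = 70
= 138/70 = 69/35

69/35


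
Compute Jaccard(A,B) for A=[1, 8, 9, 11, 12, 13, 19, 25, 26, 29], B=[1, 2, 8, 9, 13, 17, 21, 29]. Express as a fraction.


A intersect B = [1, 8, 9, 13, 29]
|A intersect B| = 5
A union B = [1, 2, 8, 9, 11, 12, 13, 17, 19, 21, 25, 26, 29]
|A union B| = 13
Jaccard = 5/13 = 5/13

5/13


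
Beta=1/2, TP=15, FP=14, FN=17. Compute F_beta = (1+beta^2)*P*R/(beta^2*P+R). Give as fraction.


P = TP/(TP+FP) = 15/29 = 15/29
R = TP/(TP+FN) = 15/32 = 15/32
beta^2 = 1/2^2 = 1/4
(1 + beta^2) = 5/4
Numerator = (1+beta^2)*P*R = 1125/3712
Denominator = beta^2*P + R = 15/116 + 15/32 = 555/928
F_beta = 75/148

75/148


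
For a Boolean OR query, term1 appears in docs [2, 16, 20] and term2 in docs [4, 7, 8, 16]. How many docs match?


Boolean OR: find union of posting lists
term1 docs: [2, 16, 20]
term2 docs: [4, 7, 8, 16]
Union: [2, 4, 7, 8, 16, 20]
|union| = 6

6


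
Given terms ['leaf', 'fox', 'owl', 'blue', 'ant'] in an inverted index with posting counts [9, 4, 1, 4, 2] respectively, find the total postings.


Summing posting list sizes:
'leaf': 9 postings
'fox': 4 postings
'owl': 1 postings
'blue': 4 postings
'ant': 2 postings
Total = 9 + 4 + 1 + 4 + 2 = 20

20


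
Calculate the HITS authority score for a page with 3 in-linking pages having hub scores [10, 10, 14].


Authority = sum of hub scores of in-linkers
In-link 1: hub score = 10
In-link 2: hub score = 10
In-link 3: hub score = 14
Authority = 10 + 10 + 14 = 34

34


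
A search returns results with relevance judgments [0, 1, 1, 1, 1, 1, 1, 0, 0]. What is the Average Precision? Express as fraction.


Computing P@k for each relevant position:
Position 1: not relevant
Position 2: relevant, P@2 = 1/2 = 1/2
Position 3: relevant, P@3 = 2/3 = 2/3
Position 4: relevant, P@4 = 3/4 = 3/4
Position 5: relevant, P@5 = 4/5 = 4/5
Position 6: relevant, P@6 = 5/6 = 5/6
Position 7: relevant, P@7 = 6/7 = 6/7
Position 8: not relevant
Position 9: not relevant
Sum of P@k = 1/2 + 2/3 + 3/4 + 4/5 + 5/6 + 6/7 = 617/140
AP = 617/140 / 6 = 617/840

617/840


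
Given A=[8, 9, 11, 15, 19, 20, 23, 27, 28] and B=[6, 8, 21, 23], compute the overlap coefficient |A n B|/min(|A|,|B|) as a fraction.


A intersect B = [8, 23]
|A intersect B| = 2
min(|A|, |B|) = min(9, 4) = 4
Overlap = 2 / 4 = 1/2

1/2


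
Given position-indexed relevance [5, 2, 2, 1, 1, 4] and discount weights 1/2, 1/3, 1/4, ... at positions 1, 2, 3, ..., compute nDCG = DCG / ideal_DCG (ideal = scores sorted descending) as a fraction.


Position discount weights w_i = 1/(i+1) for i=1..6:
Weights = [1/2, 1/3, 1/4, 1/5, 1/6, 1/7]
Actual relevance: [5, 2, 2, 1, 1, 4]
DCG = 5/2 + 2/3 + 2/4 + 1/5 + 1/6 + 4/7 = 967/210
Ideal relevance (sorted desc): [5, 4, 2, 2, 1, 1]
Ideal DCG = 5/2 + 4/3 + 2/4 + 2/5 + 1/6 + 1/7 = 353/70
nDCG = DCG / ideal_DCG = 967/210 / 353/70 = 967/1059

967/1059


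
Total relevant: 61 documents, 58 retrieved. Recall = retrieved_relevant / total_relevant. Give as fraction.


Recall = retrieved_relevant / total_relevant
= 58 / 61
= 58 / (58 + 3)
= 58/61

58/61


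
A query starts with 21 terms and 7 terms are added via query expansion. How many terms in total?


Original terms: 21
Expansion terms: 7
Total = 21 + 7 = 28

28


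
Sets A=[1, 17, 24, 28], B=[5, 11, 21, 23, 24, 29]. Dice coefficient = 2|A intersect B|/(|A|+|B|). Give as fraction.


A intersect B = [24]
|A intersect B| = 1
|A| = 4, |B| = 6
Dice = 2*1 / (4+6)
= 2 / 10 = 1/5

1/5


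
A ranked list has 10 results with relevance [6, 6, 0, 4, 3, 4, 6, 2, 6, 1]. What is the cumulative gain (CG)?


Cumulative Gain = sum of relevance scores
Position 1: rel=6, running sum=6
Position 2: rel=6, running sum=12
Position 3: rel=0, running sum=12
Position 4: rel=4, running sum=16
Position 5: rel=3, running sum=19
Position 6: rel=4, running sum=23
Position 7: rel=6, running sum=29
Position 8: rel=2, running sum=31
Position 9: rel=6, running sum=37
Position 10: rel=1, running sum=38
CG = 38

38


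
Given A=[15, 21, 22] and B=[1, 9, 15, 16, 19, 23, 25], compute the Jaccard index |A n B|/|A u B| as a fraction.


A intersect B = [15]
|A intersect B| = 1
A union B = [1, 9, 15, 16, 19, 21, 22, 23, 25]
|A union B| = 9
Jaccard = 1/9 = 1/9

1/9


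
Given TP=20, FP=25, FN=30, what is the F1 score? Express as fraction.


F1 = 2 * P * R / (P + R)
P = TP/(TP+FP) = 20/45 = 4/9
R = TP/(TP+FN) = 20/50 = 2/5
2 * P * R = 2 * 4/9 * 2/5 = 16/45
P + R = 4/9 + 2/5 = 38/45
F1 = 16/45 / 38/45 = 8/19

8/19


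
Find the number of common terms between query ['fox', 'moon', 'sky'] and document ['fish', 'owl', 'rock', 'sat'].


Query terms: ['fox', 'moon', 'sky']
Document terms: ['fish', 'owl', 'rock', 'sat']
Common terms: []
Overlap count = 0

0


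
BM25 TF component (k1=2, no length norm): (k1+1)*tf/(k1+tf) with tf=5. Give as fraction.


BM25 TF component = (k1+1)*tf / (k1+tf)
k1 = 2, tf = 5
Numerator = (2+1)*5 = 15
Denominator = 2 + 5 = 7
= 15/7 = 15/7

15/7


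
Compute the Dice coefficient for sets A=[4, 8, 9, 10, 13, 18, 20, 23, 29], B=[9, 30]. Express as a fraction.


A intersect B = [9]
|A intersect B| = 1
|A| = 9, |B| = 2
Dice = 2*1 / (9+2)
= 2 / 11 = 2/11

2/11


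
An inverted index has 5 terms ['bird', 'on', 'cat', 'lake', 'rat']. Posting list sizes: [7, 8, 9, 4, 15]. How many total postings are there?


Summing posting list sizes:
'bird': 7 postings
'on': 8 postings
'cat': 9 postings
'lake': 4 postings
'rat': 15 postings
Total = 7 + 8 + 9 + 4 + 15 = 43

43


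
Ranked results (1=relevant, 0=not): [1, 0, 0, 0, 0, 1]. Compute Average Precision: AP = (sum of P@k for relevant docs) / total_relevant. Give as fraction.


Computing P@k for each relevant position:
Position 1: relevant, P@1 = 1/1 = 1
Position 2: not relevant
Position 3: not relevant
Position 4: not relevant
Position 5: not relevant
Position 6: relevant, P@6 = 2/6 = 1/3
Sum of P@k = 1 + 1/3 = 4/3
AP = 4/3 / 2 = 2/3

2/3


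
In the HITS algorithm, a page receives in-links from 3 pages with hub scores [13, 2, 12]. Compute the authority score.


Authority = sum of hub scores of in-linkers
In-link 1: hub score = 13
In-link 2: hub score = 2
In-link 3: hub score = 12
Authority = 13 + 2 + 12 = 27

27


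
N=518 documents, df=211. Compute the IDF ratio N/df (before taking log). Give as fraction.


IDF ratio = N / df
= 518 / 211
= 518/211

518/211


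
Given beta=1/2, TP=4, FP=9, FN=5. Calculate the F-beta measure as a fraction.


P = TP/(TP+FP) = 4/13 = 4/13
R = TP/(TP+FN) = 4/9 = 4/9
beta^2 = 1/2^2 = 1/4
(1 + beta^2) = 5/4
Numerator = (1+beta^2)*P*R = 20/117
Denominator = beta^2*P + R = 1/13 + 4/9 = 61/117
F_beta = 20/61

20/61


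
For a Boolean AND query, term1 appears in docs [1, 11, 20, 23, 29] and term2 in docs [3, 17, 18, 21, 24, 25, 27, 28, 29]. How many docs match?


Boolean AND: find intersection of posting lists
term1 docs: [1, 11, 20, 23, 29]
term2 docs: [3, 17, 18, 21, 24, 25, 27, 28, 29]
Intersection: [29]
|intersection| = 1

1


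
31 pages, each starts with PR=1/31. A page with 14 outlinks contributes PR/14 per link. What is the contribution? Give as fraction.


Initial PR = 1/31 = 1/31
Outlinks = 14
Contribution per link = PR / outlinks
= 1/31 / 14
= 1/434

1/434


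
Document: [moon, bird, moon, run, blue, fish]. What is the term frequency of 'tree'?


Document has 6 words
Scanning for 'tree':
Term not found in document
Count = 0

0


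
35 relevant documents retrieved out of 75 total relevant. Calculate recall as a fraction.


Recall = retrieved_relevant / total_relevant
= 35 / 75
= 35 / (35 + 40)
= 7/15

7/15


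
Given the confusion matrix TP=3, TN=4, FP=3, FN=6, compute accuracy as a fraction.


Accuracy = (TP + TN) / (TP + TN + FP + FN)
TP + TN = 3 + 4 = 7
Total = 3 + 4 + 3 + 6 = 16
Accuracy = 7 / 16 = 7/16

7/16


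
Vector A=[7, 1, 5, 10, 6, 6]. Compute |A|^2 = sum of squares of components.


|A|^2 = sum of squared components
A[0]^2 = 7^2 = 49
A[1]^2 = 1^2 = 1
A[2]^2 = 5^2 = 25
A[3]^2 = 10^2 = 100
A[4]^2 = 6^2 = 36
A[5]^2 = 6^2 = 36
Sum = 49 + 1 + 25 + 100 + 36 + 36 = 247

247


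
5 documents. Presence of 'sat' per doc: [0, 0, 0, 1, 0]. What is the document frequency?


Checking each document for 'sat':
Doc 1: absent
Doc 2: absent
Doc 3: absent
Doc 4: present
Doc 5: absent
df = sum of presences = 0 + 0 + 0 + 1 + 0 = 1

1


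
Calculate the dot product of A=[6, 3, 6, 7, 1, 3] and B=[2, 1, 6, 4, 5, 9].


Dot product = sum of element-wise products
A[0]*B[0] = 6*2 = 12
A[1]*B[1] = 3*1 = 3
A[2]*B[2] = 6*6 = 36
A[3]*B[3] = 7*4 = 28
A[4]*B[4] = 1*5 = 5
A[5]*B[5] = 3*9 = 27
Sum = 12 + 3 + 36 + 28 + 5 + 27 = 111

111


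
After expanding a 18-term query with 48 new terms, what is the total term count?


Original terms: 18
Expansion terms: 48
Total = 18 + 48 = 66

66


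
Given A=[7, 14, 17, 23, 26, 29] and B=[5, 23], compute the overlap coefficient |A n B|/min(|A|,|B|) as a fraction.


A intersect B = [23]
|A intersect B| = 1
min(|A|, |B|) = min(6, 2) = 2
Overlap = 1 / 2 = 1/2

1/2


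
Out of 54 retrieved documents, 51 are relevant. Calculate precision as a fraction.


Precision = relevant_retrieved / total_retrieved
= 51 / 54
= 51 / (51 + 3)
= 17/18

17/18


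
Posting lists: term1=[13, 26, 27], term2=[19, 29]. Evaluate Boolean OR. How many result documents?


Boolean OR: find union of posting lists
term1 docs: [13, 26, 27]
term2 docs: [19, 29]
Union: [13, 19, 26, 27, 29]
|union| = 5

5


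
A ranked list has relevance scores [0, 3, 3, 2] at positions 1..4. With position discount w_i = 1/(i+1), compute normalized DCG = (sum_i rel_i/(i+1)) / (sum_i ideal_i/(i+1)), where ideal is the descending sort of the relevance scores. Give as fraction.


Position discount weights w_i = 1/(i+1) for i=1..4:
Weights = [1/2, 1/3, 1/4, 1/5]
Actual relevance: [0, 3, 3, 2]
DCG = 0/2 + 3/3 + 3/4 + 2/5 = 43/20
Ideal relevance (sorted desc): [3, 3, 2, 0]
Ideal DCG = 3/2 + 3/3 + 2/4 + 0/5 = 3
nDCG = DCG / ideal_DCG = 43/20 / 3 = 43/60

43/60


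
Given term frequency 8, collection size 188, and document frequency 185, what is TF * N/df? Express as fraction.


TF * (N/df)
= 8 * (188/185)
= 8 * 188/185
= 1504/185

1504/185


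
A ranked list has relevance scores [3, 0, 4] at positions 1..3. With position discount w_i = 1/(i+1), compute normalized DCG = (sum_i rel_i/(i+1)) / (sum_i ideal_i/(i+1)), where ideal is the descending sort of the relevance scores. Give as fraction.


Position discount weights w_i = 1/(i+1) for i=1..3:
Weights = [1/2, 1/3, 1/4]
Actual relevance: [3, 0, 4]
DCG = 3/2 + 0/3 + 4/4 = 5/2
Ideal relevance (sorted desc): [4, 3, 0]
Ideal DCG = 4/2 + 3/3 + 0/4 = 3
nDCG = DCG / ideal_DCG = 5/2 / 3 = 5/6

5/6


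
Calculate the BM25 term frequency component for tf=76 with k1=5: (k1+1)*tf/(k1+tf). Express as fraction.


BM25 TF component = (k1+1)*tf / (k1+tf)
k1 = 5, tf = 76
Numerator = (5+1)*76 = 456
Denominator = 5 + 76 = 81
= 456/81 = 152/27

152/27


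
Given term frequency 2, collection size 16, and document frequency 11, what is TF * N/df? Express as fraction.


TF * (N/df)
= 2 * (16/11)
= 2 * 16/11
= 32/11

32/11


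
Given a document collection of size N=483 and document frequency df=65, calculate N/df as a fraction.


IDF ratio = N / df
= 483 / 65
= 483/65

483/65


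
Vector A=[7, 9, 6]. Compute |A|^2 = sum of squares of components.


|A|^2 = sum of squared components
A[0]^2 = 7^2 = 49
A[1]^2 = 9^2 = 81
A[2]^2 = 6^2 = 36
Sum = 49 + 81 + 36 = 166

166


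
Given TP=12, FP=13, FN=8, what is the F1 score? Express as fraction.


F1 = 2 * P * R / (P + R)
P = TP/(TP+FP) = 12/25 = 12/25
R = TP/(TP+FN) = 12/20 = 3/5
2 * P * R = 2 * 12/25 * 3/5 = 72/125
P + R = 12/25 + 3/5 = 27/25
F1 = 72/125 / 27/25 = 8/15

8/15


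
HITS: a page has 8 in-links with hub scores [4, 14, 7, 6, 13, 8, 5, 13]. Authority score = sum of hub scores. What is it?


Authority = sum of hub scores of in-linkers
In-link 1: hub score = 4
In-link 2: hub score = 14
In-link 3: hub score = 7
In-link 4: hub score = 6
In-link 5: hub score = 13
In-link 6: hub score = 8
In-link 7: hub score = 5
In-link 8: hub score = 13
Authority = 4 + 14 + 7 + 6 + 13 + 8 + 5 + 13 = 70

70


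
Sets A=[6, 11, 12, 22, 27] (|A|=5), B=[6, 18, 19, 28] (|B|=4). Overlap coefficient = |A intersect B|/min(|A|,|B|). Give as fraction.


A intersect B = [6]
|A intersect B| = 1
min(|A|, |B|) = min(5, 4) = 4
Overlap = 1 / 4 = 1/4

1/4


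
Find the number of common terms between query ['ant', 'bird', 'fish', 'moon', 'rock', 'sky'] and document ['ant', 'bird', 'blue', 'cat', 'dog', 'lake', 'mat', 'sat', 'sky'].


Query terms: ['ant', 'bird', 'fish', 'moon', 'rock', 'sky']
Document terms: ['ant', 'bird', 'blue', 'cat', 'dog', 'lake', 'mat', 'sat', 'sky']
Common terms: ['ant', 'bird', 'sky']
Overlap count = 3

3


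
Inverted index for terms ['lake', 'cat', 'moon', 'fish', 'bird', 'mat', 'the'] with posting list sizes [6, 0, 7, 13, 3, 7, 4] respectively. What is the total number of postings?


Summing posting list sizes:
'lake': 6 postings
'cat': 0 postings
'moon': 7 postings
'fish': 13 postings
'bird': 3 postings
'mat': 7 postings
'the': 4 postings
Total = 6 + 0 + 7 + 13 + 3 + 7 + 4 = 40

40


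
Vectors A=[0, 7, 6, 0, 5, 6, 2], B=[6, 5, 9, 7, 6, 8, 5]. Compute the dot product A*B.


Dot product = sum of element-wise products
A[0]*B[0] = 0*6 = 0
A[1]*B[1] = 7*5 = 35
A[2]*B[2] = 6*9 = 54
A[3]*B[3] = 0*7 = 0
A[4]*B[4] = 5*6 = 30
A[5]*B[5] = 6*8 = 48
A[6]*B[6] = 2*5 = 10
Sum = 0 + 35 + 54 + 0 + 30 + 48 + 10 = 177

177


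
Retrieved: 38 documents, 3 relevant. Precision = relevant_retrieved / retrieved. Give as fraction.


Precision = relevant_retrieved / total_retrieved
= 3 / 38
= 3 / (3 + 35)
= 3/38

3/38


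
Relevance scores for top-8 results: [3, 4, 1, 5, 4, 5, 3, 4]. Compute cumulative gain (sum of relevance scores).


Cumulative Gain = sum of relevance scores
Position 1: rel=3, running sum=3
Position 2: rel=4, running sum=7
Position 3: rel=1, running sum=8
Position 4: rel=5, running sum=13
Position 5: rel=4, running sum=17
Position 6: rel=5, running sum=22
Position 7: rel=3, running sum=25
Position 8: rel=4, running sum=29
CG = 29

29


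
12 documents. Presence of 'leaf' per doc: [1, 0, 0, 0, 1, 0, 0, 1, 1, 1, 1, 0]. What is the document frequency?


Checking each document for 'leaf':
Doc 1: present
Doc 2: absent
Doc 3: absent
Doc 4: absent
Doc 5: present
Doc 6: absent
Doc 7: absent
Doc 8: present
Doc 9: present
Doc 10: present
Doc 11: present
Doc 12: absent
df = sum of presences = 1 + 0 + 0 + 0 + 1 + 0 + 0 + 1 + 1 + 1 + 1 + 0 = 6

6


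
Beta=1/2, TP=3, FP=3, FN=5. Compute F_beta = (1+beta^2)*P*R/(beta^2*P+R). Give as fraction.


P = TP/(TP+FP) = 3/6 = 1/2
R = TP/(TP+FN) = 3/8 = 3/8
beta^2 = 1/2^2 = 1/4
(1 + beta^2) = 5/4
Numerator = (1+beta^2)*P*R = 15/64
Denominator = beta^2*P + R = 1/8 + 3/8 = 1/2
F_beta = 15/32

15/32


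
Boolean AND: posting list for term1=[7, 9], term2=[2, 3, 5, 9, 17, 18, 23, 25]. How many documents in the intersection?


Boolean AND: find intersection of posting lists
term1 docs: [7, 9]
term2 docs: [2, 3, 5, 9, 17, 18, 23, 25]
Intersection: [9]
|intersection| = 1

1


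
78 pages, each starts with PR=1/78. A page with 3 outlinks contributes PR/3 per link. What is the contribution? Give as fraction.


Initial PR = 1/78 = 1/78
Outlinks = 3
Contribution per link = PR / outlinks
= 1/78 / 3
= 1/234

1/234


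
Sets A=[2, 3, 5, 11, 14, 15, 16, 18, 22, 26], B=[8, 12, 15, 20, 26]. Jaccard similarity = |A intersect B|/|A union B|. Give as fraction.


A intersect B = [15, 26]
|A intersect B| = 2
A union B = [2, 3, 5, 8, 11, 12, 14, 15, 16, 18, 20, 22, 26]
|A union B| = 13
Jaccard = 2/13 = 2/13

2/13


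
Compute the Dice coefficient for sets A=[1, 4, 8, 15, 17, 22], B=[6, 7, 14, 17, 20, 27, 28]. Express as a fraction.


A intersect B = [17]
|A intersect B| = 1
|A| = 6, |B| = 7
Dice = 2*1 / (6+7)
= 2 / 13 = 2/13

2/13


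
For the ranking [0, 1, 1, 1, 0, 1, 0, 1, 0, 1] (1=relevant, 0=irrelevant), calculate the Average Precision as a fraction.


Computing P@k for each relevant position:
Position 1: not relevant
Position 2: relevant, P@2 = 1/2 = 1/2
Position 3: relevant, P@3 = 2/3 = 2/3
Position 4: relevant, P@4 = 3/4 = 3/4
Position 5: not relevant
Position 6: relevant, P@6 = 4/6 = 2/3
Position 7: not relevant
Position 8: relevant, P@8 = 5/8 = 5/8
Position 9: not relevant
Position 10: relevant, P@10 = 6/10 = 3/5
Sum of P@k = 1/2 + 2/3 + 3/4 + 2/3 + 5/8 + 3/5 = 457/120
AP = 457/120 / 6 = 457/720

457/720


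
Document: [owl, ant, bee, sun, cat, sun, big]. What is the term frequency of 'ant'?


Document has 7 words
Scanning for 'ant':
Found at positions: [1]
Count = 1

1


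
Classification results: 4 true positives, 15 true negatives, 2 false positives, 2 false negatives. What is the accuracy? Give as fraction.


Accuracy = (TP + TN) / (TP + TN + FP + FN)
TP + TN = 4 + 15 = 19
Total = 4 + 15 + 2 + 2 = 23
Accuracy = 19 / 23 = 19/23

19/23


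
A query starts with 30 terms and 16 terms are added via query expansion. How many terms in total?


Original terms: 30
Expansion terms: 16
Total = 30 + 16 = 46

46


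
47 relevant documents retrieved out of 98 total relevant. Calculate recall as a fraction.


Recall = retrieved_relevant / total_relevant
= 47 / 98
= 47 / (47 + 51)
= 47/98

47/98


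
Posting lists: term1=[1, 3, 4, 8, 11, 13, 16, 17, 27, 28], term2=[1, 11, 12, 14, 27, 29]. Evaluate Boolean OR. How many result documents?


Boolean OR: find union of posting lists
term1 docs: [1, 3, 4, 8, 11, 13, 16, 17, 27, 28]
term2 docs: [1, 11, 12, 14, 27, 29]
Union: [1, 3, 4, 8, 11, 12, 13, 14, 16, 17, 27, 28, 29]
|union| = 13

13


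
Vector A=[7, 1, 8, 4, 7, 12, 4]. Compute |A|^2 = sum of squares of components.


|A|^2 = sum of squared components
A[0]^2 = 7^2 = 49
A[1]^2 = 1^2 = 1
A[2]^2 = 8^2 = 64
A[3]^2 = 4^2 = 16
A[4]^2 = 7^2 = 49
A[5]^2 = 12^2 = 144
A[6]^2 = 4^2 = 16
Sum = 49 + 1 + 64 + 16 + 49 + 144 + 16 = 339

339


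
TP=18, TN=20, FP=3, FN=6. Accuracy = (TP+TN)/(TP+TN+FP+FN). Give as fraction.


Accuracy = (TP + TN) / (TP + TN + FP + FN)
TP + TN = 18 + 20 = 38
Total = 18 + 20 + 3 + 6 = 47
Accuracy = 38 / 47 = 38/47

38/47


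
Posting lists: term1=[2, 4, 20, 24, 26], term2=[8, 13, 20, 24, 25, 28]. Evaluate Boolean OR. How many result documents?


Boolean OR: find union of posting lists
term1 docs: [2, 4, 20, 24, 26]
term2 docs: [8, 13, 20, 24, 25, 28]
Union: [2, 4, 8, 13, 20, 24, 25, 26, 28]
|union| = 9

9


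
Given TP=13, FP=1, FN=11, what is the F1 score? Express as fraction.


F1 = 2 * P * R / (P + R)
P = TP/(TP+FP) = 13/14 = 13/14
R = TP/(TP+FN) = 13/24 = 13/24
2 * P * R = 2 * 13/14 * 13/24 = 169/168
P + R = 13/14 + 13/24 = 247/168
F1 = 169/168 / 247/168 = 13/19

13/19


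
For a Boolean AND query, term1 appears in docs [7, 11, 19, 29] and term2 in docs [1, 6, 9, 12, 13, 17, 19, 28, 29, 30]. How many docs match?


Boolean AND: find intersection of posting lists
term1 docs: [7, 11, 19, 29]
term2 docs: [1, 6, 9, 12, 13, 17, 19, 28, 29, 30]
Intersection: [19, 29]
|intersection| = 2

2


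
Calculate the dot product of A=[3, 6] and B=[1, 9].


Dot product = sum of element-wise products
A[0]*B[0] = 3*1 = 3
A[1]*B[1] = 6*9 = 54
Sum = 3 + 54 = 57

57


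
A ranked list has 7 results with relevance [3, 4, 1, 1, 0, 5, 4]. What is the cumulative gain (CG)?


Cumulative Gain = sum of relevance scores
Position 1: rel=3, running sum=3
Position 2: rel=4, running sum=7
Position 3: rel=1, running sum=8
Position 4: rel=1, running sum=9
Position 5: rel=0, running sum=9
Position 6: rel=5, running sum=14
Position 7: rel=4, running sum=18
CG = 18

18
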